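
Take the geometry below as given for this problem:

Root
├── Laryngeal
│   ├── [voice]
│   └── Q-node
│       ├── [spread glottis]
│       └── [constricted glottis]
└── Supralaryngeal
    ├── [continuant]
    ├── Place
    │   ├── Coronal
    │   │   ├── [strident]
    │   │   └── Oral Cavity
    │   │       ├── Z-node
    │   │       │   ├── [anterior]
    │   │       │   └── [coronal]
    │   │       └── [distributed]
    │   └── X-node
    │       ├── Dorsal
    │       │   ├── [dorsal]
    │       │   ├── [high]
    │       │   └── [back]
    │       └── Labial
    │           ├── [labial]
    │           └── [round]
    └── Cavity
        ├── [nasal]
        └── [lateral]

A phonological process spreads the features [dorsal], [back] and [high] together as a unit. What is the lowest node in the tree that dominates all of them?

Dorsal

[dorsal] is immediately dominated by Dorsal.
[back] is immediately dominated by Dorsal.
[high] is immediately dominated by Dorsal.
The lowest node appearing on every path is Dorsal; each proper daughter of Dorsal fails to dominate at least one of the listed features.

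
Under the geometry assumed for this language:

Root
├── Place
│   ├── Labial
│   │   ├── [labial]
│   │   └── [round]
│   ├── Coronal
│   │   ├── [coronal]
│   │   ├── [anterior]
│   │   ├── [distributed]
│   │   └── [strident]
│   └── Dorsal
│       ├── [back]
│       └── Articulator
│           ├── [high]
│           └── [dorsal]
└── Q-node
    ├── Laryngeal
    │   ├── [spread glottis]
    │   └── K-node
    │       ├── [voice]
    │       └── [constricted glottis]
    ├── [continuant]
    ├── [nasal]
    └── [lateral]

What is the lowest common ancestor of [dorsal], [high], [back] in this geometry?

[dorsal]: Root → Place → Dorsal → Articulator → [dorsal].
[high] lies under Articulator (below Place).
[back]: Root → Place → Dorsal → [back].
The listed terminals split across distinct daughters of Dorsal, so Dorsal itself is the smallest node containing them all.

Dorsal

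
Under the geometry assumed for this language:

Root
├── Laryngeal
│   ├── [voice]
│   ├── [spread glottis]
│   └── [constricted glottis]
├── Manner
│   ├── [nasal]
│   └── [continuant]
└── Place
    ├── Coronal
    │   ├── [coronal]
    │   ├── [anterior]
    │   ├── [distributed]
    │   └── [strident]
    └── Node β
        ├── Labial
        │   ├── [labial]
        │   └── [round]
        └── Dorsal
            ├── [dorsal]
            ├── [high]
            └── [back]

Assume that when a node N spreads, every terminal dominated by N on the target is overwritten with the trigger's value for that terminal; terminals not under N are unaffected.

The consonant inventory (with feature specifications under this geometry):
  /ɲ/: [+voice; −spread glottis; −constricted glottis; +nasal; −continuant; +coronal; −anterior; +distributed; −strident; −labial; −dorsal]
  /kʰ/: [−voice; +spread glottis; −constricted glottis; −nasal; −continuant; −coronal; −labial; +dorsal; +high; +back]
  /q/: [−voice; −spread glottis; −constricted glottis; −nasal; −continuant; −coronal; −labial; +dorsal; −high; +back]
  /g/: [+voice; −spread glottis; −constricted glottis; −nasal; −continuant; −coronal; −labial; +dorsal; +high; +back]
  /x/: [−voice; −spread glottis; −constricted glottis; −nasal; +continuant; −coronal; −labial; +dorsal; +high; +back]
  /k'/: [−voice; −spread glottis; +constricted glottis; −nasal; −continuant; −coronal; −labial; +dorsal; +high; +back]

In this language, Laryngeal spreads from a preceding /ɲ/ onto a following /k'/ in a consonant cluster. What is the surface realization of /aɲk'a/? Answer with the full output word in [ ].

[aɲga]

Laryngeal immediately or transitively dominates [voice], [spread glottis], [constricted glottis].
The target acquires /ɲ/'s values for everything under Laryngeal — [+voice], [−spread glottis], [−constricted glottis] — while keeping its own [nasal], [continuant], [coronal], ….
This feature bundle is that of [g], so /aɲk'a/ surfaces as [aɲga].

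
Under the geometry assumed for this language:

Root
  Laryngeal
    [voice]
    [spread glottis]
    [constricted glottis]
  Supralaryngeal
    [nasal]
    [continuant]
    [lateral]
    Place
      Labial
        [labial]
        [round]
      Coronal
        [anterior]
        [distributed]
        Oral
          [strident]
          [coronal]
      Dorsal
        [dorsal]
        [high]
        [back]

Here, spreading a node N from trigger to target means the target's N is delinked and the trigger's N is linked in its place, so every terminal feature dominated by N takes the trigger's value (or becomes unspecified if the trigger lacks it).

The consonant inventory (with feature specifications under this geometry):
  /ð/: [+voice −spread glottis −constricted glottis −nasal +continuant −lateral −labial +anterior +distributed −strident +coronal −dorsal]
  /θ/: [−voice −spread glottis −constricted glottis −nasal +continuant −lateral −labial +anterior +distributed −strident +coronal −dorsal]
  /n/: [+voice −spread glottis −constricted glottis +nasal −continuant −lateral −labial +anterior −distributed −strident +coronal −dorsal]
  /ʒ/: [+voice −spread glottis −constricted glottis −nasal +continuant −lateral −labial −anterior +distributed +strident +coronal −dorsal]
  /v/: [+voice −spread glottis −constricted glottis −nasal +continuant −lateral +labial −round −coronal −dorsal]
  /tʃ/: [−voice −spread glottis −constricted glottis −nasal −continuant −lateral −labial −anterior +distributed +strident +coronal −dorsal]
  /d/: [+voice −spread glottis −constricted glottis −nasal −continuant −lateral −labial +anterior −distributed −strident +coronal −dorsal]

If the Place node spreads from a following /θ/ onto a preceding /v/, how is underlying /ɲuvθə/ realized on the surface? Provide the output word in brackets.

[ɲuðθə]

The Place node dominates the terminals [labial], [round], [anterior], [distributed], [strident], [coronal], [dorsal], [high], [back].
The target acquires /θ/'s values for everything under Place — [−labial], [+anterior], [+distributed], [−strident], [+coronal], [−dorsal] — while keeping its own [voice], [spread glottis], [constricted glottis], ….
This feature bundle is that of [ð], so /ɲuvθə/ surfaces as [ɲuðθə].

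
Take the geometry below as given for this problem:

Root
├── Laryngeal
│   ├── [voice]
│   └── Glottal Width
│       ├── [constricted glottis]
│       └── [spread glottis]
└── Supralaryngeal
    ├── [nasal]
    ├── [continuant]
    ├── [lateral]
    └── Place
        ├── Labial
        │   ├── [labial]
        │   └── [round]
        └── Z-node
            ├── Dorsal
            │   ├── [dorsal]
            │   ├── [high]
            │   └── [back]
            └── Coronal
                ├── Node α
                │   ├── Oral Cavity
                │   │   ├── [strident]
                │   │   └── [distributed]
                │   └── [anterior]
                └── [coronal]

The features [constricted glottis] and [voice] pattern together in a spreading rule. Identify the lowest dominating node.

[constricted glottis]: Root / Laryngeal / Glottal Width / [constricted glottis].
[voice]: Root / Laryngeal / [voice].
Laryngeal is the lowest common ancestor — every listed feature sits under it, and no single subconstituent of Laryngeal covers them all.

Laryngeal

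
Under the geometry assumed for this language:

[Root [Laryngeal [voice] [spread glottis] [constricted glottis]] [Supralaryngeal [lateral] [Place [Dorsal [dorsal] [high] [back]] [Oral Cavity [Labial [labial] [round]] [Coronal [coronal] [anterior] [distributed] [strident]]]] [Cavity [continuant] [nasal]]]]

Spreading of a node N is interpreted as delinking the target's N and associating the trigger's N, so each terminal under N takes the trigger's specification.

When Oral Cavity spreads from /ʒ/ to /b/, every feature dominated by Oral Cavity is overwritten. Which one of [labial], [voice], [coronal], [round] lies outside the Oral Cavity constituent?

Under this geometry, Oral Cavity contains [labial], [round], [coronal], [anterior], [distributed], [strident].
[labial], [coronal], [round] all lie under Oral Cavity, so they are overwritten when Oral Cavity spreads.
But [voice] is a dependent of Laryngeal, outside Oral Cavity; it is therefore untouched by the spreading.

[voice]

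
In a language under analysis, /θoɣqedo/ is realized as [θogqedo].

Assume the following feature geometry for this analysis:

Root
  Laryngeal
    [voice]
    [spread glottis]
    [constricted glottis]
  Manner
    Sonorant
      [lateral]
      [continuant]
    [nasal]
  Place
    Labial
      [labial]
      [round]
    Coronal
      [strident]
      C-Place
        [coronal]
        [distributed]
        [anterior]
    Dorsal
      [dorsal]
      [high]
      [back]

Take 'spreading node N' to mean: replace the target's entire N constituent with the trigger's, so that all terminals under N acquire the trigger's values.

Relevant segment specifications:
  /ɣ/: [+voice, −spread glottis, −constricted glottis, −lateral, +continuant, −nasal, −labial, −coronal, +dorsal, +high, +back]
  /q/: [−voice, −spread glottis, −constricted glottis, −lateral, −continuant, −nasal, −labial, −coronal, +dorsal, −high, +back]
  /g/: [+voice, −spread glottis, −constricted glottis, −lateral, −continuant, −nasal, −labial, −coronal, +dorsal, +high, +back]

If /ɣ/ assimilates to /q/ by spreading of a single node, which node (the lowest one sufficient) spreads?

/ɣ/ and [g] differ in [continuant]; every other specified feature is identical.
Only a single terminal changes, and /q/ supplies the new value, so [continuant] itself is the minimal spreading constituent.
[high], [voice] stay as in /ɣ/ although /q/ differs there, so no node dominating them spread; among the remaining candidates [continuant] is the lowest that derives the output.

[continuant]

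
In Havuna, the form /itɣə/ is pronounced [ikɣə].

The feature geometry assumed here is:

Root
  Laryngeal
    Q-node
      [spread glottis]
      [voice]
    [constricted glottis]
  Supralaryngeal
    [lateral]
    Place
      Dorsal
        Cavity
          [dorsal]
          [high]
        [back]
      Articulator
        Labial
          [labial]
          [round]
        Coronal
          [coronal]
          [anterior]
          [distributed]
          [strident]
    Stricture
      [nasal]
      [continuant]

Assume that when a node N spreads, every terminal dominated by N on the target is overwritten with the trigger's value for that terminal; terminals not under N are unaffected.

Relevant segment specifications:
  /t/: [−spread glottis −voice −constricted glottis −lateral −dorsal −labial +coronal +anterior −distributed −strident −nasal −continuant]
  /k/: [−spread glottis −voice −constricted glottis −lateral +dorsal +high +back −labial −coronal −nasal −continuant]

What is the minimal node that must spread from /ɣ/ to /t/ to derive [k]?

The alternation /t/ → [k] changes [coronal], [anterior], [distributed], [strident], [dorsal], [high], [back] and nothing else.
Tracing each changed feature up the tree, the paths first meet at Place; any lower node misses at least one of them.
Spreading Place from /ɣ/ overwrites each of those terminals with /ɣ/'s values, yielding exactly [k].
Had Supralaryngeal or a higher node spread, [continuant] would have taken /ɣ/'s value; it stays as in /t/, confirming the spreading constituent is exactly Place.

Place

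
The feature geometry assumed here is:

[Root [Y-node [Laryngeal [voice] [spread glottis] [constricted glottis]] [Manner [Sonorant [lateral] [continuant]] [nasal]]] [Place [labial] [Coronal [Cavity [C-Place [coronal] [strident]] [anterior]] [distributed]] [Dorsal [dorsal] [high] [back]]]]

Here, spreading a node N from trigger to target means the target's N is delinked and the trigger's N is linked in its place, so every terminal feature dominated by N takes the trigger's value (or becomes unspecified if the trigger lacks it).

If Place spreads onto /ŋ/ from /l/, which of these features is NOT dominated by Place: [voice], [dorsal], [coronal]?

The terminals dominated by Place are [labial], [coronal], [strident], [anterior], [distributed], [dorsal], [high], [back].
Of the listed options, [dorsal], [coronal] are among these and would be overwritten by spreading Place.
[voice] is not within the Place subtree (it hangs from Laryngeal), so /ŋ/'s [voice] value survives.

[voice]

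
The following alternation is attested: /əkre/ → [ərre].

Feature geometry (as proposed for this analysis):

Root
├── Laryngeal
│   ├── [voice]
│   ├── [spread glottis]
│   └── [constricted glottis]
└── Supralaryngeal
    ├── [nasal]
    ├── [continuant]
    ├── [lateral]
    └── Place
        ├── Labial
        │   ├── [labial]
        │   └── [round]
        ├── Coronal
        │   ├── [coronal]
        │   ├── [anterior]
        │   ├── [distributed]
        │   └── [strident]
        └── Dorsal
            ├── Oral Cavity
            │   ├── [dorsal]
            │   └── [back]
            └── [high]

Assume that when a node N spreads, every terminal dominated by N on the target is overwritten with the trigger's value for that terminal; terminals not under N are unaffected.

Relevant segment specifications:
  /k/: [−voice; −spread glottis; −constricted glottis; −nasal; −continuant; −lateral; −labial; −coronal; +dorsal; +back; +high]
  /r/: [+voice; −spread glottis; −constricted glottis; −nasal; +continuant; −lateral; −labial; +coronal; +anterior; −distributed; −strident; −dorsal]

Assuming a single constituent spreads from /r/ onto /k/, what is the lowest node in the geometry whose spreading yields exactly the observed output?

Comparing /k/ with its surface form [r], the features that change are [voice], [continuant], [coronal], [anterior], [distributed], [strident], [dorsal], [high], [back].
The smallest constituent containing every changed terminal is Root — each of its daughters lacks at least one of the affected features.
Spreading Root from /r/ overwrites each of those terminals with /r/'s values, yielding exactly [r].

Root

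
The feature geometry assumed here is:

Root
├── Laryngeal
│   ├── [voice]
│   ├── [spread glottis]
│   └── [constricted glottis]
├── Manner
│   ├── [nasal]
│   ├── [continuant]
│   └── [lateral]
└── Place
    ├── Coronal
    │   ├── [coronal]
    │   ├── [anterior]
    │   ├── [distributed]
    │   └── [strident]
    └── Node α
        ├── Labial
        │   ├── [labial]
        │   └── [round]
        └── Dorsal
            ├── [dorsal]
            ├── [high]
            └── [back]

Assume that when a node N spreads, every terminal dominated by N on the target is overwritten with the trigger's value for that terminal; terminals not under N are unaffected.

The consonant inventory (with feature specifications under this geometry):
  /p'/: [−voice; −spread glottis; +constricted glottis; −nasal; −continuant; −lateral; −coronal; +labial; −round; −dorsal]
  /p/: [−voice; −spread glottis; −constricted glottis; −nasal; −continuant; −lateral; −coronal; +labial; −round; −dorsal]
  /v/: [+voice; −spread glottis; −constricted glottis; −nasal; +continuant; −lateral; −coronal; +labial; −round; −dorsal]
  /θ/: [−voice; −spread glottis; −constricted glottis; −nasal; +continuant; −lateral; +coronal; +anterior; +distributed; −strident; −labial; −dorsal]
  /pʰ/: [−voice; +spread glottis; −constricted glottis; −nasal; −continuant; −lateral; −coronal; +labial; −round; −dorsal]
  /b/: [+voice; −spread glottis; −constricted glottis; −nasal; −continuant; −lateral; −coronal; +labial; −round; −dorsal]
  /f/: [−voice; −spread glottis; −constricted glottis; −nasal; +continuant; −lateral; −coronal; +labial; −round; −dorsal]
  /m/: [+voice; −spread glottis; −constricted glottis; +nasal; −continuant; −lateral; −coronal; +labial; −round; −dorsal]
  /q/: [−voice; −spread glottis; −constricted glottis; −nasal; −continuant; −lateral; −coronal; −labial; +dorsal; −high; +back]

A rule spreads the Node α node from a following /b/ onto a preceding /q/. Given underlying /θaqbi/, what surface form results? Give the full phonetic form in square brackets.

Node α immediately or transitively dominates [labial], [round], [dorsal], [high], [back].
The target acquires /b/'s values for everything under Node α — [+labial], [−round], [−dorsal] — while keeping its own [voice], [spread glottis], [constricted glottis], ….
The resulting bundle matches /p/ in the inventory; substituting it for /q/ gives [θapbi].

[θapbi]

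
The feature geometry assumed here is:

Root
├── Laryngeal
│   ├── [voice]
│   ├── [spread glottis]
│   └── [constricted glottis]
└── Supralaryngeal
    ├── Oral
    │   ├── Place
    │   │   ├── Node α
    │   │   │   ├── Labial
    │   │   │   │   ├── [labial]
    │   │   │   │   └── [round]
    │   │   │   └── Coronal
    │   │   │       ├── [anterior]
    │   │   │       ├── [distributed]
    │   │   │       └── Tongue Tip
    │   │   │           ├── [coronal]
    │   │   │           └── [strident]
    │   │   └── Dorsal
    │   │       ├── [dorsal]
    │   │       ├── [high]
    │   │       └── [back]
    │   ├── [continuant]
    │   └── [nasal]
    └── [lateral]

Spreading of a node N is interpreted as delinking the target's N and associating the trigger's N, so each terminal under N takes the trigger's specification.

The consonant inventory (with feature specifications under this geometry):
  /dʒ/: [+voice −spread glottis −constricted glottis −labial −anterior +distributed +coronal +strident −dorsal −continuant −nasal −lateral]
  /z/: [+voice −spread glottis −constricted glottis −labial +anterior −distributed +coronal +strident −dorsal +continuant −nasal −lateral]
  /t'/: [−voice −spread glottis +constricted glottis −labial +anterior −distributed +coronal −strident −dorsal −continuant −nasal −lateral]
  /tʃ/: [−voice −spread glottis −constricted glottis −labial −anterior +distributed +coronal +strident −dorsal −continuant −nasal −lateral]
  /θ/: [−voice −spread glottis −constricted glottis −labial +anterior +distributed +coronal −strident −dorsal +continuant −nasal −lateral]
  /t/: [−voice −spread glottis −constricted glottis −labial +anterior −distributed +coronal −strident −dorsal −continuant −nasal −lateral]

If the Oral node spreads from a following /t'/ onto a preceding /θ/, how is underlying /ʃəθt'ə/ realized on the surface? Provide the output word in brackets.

The Oral node dominates the terminals [labial], [round], [anterior], [distributed], [coronal], [strident], [dorsal], [high], [back], [continuant], [nasal].
Spreading Oral from /t'/ onto /θ/ replaces those values with /t'/'s: [−labial], [+anterior], [−distributed], [+coronal], [−strident], [−dorsal], [−continuant], [−nasal]. Features outside Oral ([voice], [spread glottis], [constricted glottis], …) stay as in /θ/.
The resulting bundle matches /t/ in the inventory; substituting it for /θ/ gives [ʃətt'ə].

[ʃətt'ə]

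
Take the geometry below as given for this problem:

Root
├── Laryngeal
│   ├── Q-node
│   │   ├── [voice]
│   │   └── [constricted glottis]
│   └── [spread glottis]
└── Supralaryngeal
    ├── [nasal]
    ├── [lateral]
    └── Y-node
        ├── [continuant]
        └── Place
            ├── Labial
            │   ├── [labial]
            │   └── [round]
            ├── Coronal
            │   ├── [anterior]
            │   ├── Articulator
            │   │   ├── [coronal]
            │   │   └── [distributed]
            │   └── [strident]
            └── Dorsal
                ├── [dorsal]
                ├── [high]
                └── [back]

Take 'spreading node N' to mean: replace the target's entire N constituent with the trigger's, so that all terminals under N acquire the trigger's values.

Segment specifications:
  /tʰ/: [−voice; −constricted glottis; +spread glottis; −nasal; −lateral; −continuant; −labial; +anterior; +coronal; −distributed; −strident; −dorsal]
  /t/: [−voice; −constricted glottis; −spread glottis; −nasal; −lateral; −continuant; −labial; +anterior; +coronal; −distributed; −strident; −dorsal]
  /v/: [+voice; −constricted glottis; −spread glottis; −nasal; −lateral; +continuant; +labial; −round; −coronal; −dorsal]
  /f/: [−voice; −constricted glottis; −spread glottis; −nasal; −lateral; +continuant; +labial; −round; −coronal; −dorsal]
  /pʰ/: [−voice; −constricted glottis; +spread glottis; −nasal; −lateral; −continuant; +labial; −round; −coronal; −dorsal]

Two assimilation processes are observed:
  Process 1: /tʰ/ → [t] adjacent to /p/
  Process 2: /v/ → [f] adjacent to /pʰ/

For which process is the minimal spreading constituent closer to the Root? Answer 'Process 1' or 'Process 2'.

Process 1

Process 1: the feature that changes is [spread glottis]; the minimal node is [spread glottis] (depth 2).
Process 2 alters [voice]; the lowest dominating node is [voice] (depth 3 from Root).
Depth 2 < depth 3; Process 1 involves the structurally higher constituent [spread glottis].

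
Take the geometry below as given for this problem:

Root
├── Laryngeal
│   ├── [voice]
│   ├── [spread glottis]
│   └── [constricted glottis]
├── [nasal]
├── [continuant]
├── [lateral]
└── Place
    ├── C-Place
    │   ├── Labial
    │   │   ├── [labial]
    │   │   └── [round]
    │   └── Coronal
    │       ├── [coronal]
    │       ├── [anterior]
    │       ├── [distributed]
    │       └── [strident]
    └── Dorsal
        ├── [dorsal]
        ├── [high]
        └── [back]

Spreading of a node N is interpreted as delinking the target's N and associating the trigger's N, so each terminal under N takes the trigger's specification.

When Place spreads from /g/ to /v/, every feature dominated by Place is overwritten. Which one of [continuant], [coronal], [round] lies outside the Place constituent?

The terminals dominated by Place are [labial], [round], [coronal], [anterior], [distributed], [strident], [dorsal], [high], [back].
Of the listed options, [coronal], [round] are among these and would be overwritten by spreading Place.
[continuant] attaches under Root, not under Place, so /v/ retains its own value for [continuant].

[continuant]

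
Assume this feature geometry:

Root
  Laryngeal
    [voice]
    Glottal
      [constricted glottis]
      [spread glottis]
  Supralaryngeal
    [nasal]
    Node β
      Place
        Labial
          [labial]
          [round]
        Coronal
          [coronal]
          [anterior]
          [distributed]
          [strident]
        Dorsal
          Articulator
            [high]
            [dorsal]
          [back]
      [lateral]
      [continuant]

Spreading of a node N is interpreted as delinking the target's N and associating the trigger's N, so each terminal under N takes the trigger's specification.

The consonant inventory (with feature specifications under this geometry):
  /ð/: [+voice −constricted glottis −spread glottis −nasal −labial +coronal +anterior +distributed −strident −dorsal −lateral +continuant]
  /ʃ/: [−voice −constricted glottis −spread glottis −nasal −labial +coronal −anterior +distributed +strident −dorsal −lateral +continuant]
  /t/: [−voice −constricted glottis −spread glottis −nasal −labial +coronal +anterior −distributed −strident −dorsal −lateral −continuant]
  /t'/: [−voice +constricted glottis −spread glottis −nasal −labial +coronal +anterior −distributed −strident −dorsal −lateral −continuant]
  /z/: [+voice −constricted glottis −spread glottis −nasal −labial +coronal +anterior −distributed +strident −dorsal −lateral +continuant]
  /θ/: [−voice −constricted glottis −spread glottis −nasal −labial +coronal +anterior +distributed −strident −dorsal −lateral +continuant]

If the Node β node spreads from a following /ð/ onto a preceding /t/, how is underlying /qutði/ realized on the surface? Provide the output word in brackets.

The Node β node dominates the terminals [labial], [round], [coronal], [anterior], [distributed], [strident], [high], [dorsal], [back], [lateral], [continuant].
After delinking /t/'s Node β and linking /ð/'s, the affected terminals become [−labial], [+coronal], [+anterior], [+distributed], [−strident], [−dorsal], [−lateral], [+continuant]; [voice], [constricted glottis], [spread glottis], … (outside Node β) are retained from /t/.
This feature bundle is that of [θ], so /qutði/ surfaces as [quθði].

[quθði]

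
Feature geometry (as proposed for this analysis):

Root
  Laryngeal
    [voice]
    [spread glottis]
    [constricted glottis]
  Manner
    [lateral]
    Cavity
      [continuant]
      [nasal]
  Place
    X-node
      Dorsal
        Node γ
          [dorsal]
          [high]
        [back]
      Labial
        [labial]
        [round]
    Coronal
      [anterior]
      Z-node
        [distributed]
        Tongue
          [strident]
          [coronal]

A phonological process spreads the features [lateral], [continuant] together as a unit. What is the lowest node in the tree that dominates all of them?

Manner

[lateral]: Root → Manner → [lateral].
[continuant]: Root → Manner → Cavity → [continuant].
Manner is the lowest common ancestor — every listed feature sits under it, and no single subconstituent of Manner covers them all.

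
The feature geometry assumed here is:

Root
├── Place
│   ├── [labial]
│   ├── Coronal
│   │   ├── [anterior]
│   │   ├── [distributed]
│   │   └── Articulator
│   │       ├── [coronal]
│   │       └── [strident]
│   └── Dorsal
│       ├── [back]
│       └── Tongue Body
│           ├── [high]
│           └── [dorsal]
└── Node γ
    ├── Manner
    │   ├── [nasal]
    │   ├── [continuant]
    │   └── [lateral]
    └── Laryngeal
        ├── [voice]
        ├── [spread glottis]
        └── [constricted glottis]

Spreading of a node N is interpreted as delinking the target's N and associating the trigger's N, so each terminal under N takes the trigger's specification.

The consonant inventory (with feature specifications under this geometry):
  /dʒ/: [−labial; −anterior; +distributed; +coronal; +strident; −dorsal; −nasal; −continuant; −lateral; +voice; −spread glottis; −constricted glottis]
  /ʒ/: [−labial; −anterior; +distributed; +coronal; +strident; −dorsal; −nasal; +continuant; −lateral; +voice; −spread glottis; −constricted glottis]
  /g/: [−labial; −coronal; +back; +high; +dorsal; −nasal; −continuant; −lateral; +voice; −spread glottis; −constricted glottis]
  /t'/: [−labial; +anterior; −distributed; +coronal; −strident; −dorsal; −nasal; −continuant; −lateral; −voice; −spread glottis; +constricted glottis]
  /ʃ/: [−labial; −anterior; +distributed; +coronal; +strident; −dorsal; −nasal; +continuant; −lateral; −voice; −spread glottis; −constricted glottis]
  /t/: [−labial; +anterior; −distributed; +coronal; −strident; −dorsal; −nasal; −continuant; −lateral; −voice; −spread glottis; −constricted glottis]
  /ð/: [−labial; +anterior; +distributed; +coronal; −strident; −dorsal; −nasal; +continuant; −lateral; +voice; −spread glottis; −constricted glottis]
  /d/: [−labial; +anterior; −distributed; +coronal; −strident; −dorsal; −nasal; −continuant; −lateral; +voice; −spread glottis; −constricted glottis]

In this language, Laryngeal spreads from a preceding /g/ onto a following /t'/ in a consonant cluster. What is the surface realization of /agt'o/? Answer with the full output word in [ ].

The Laryngeal node dominates the terminals [voice], [spread glottis], [constricted glottis].
The target acquires /g/'s values for everything under Laryngeal — [+voice], [−spread glottis], [−constricted glottis] — while keeping its own [labial], [anterior], [distributed], ….
Among the inventory, only /d/ has exactly this specification, giving the surface form [agdo].

[agdo]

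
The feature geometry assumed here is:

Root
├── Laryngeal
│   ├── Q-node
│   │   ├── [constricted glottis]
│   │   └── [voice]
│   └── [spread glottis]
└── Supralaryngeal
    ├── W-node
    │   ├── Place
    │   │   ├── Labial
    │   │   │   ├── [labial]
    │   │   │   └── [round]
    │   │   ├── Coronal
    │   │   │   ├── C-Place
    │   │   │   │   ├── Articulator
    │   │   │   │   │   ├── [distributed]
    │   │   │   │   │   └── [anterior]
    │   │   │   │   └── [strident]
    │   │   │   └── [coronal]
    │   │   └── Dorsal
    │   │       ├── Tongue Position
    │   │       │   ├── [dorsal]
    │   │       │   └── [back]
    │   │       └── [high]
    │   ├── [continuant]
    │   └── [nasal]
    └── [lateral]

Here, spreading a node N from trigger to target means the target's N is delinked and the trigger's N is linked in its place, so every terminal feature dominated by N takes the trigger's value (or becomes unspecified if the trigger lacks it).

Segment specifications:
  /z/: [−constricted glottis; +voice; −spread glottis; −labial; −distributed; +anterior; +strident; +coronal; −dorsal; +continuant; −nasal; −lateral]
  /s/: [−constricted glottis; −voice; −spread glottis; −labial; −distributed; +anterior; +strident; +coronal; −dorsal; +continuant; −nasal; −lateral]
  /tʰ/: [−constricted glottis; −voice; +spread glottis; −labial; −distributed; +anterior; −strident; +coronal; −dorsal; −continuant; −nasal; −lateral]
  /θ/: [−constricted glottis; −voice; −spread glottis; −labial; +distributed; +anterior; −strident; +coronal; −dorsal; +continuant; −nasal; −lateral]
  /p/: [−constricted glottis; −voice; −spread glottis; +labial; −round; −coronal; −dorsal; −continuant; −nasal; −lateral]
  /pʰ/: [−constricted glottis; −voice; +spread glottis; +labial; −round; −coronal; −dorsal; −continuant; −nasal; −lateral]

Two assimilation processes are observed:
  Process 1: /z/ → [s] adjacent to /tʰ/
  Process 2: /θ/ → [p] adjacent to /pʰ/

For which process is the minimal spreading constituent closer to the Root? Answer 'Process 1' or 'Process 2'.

In Process 1, [voice] changes, so the minimal spreading node is [voice] at depth 3.
Process 2 alters [continuant], [labial], [round], [coronal], [anterior], [distributed], [strident]; the lowest common ancestor is W-node (depth 2 from Root).
W-node is closer to Root than [voice], so Process 2 spreads the higher node.

Process 2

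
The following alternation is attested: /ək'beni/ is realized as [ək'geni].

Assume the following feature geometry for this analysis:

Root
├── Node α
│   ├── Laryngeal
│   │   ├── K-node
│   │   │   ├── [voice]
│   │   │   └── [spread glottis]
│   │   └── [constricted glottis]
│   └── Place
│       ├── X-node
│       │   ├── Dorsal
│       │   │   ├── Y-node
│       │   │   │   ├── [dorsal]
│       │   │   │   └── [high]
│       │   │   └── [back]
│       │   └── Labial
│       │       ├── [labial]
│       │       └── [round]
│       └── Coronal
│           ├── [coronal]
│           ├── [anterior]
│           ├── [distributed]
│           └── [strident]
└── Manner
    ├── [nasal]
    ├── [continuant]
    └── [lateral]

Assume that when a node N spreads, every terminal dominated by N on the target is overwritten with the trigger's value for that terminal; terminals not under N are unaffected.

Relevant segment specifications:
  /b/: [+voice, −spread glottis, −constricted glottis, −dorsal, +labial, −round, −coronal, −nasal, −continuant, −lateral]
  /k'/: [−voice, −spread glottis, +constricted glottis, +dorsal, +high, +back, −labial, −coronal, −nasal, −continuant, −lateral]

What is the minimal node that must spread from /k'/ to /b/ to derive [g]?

X-node

Comparing /b/ with its surface form [g], the features that change are [labial], [round], [dorsal], [high], [back].
These terminals are all dominated by X-node, and no proper subconstituent of X-node covers them all; X-node is their lowest common ancestor.
Delinking /b/'s X-node and associating /k'/'s X-node gives precisely the feature bundle of [g].
Features on which the two segments disagree outside X-node, such as [constricted glottis], [voice], are unchanged — nothing dominating them spread, and X-node is the minimal sufficient constituent.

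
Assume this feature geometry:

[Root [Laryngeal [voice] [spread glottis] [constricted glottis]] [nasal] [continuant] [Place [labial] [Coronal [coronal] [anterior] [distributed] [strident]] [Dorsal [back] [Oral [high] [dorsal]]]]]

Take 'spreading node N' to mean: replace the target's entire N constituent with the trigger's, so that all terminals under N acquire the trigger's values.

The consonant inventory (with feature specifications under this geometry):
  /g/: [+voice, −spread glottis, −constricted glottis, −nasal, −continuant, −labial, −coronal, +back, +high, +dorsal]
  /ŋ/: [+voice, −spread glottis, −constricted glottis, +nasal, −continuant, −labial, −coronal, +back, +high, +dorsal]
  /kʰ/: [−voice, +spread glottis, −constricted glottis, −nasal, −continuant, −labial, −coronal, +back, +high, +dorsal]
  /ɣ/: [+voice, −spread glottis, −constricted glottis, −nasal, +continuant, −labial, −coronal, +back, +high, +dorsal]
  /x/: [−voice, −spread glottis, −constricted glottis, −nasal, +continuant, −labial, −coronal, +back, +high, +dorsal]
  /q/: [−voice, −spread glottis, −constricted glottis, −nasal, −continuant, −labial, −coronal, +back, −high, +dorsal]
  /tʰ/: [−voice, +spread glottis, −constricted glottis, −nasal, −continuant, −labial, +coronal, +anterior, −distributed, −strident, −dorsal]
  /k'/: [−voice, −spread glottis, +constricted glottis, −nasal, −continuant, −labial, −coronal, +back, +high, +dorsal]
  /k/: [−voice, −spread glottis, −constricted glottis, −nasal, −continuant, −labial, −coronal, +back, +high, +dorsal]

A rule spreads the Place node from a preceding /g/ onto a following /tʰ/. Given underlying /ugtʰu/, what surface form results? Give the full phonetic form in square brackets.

Terminals under Place in this geometry: [labial], [coronal], [anterior], [distributed], [strident], [back], [high], [dorsal].
Spreading Place from /g/ onto /tʰ/ replaces those values with /g/'s: [−labial], [−coronal], [+back], [+high], [+dorsal]. Features outside Place ([voice], [spread glottis], [constricted glottis], …) stay as in /tʰ/.
Among the inventory, only /kʰ/ has exactly this specification, giving the surface form [ugkʰu].

[ugkʰu]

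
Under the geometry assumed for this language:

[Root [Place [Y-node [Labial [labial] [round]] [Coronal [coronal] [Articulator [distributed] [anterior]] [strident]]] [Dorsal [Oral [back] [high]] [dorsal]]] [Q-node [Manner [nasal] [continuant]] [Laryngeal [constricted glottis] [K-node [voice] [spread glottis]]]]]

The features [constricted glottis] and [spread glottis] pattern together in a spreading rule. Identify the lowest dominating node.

Laryngeal

[constricted glottis] is immediately dominated by Laryngeal.
[spread glottis] is immediately dominated by K-node.
Laryngeal is the lowest common ancestor — every listed feature sits under it, and no single subconstituent of Laryngeal covers them all.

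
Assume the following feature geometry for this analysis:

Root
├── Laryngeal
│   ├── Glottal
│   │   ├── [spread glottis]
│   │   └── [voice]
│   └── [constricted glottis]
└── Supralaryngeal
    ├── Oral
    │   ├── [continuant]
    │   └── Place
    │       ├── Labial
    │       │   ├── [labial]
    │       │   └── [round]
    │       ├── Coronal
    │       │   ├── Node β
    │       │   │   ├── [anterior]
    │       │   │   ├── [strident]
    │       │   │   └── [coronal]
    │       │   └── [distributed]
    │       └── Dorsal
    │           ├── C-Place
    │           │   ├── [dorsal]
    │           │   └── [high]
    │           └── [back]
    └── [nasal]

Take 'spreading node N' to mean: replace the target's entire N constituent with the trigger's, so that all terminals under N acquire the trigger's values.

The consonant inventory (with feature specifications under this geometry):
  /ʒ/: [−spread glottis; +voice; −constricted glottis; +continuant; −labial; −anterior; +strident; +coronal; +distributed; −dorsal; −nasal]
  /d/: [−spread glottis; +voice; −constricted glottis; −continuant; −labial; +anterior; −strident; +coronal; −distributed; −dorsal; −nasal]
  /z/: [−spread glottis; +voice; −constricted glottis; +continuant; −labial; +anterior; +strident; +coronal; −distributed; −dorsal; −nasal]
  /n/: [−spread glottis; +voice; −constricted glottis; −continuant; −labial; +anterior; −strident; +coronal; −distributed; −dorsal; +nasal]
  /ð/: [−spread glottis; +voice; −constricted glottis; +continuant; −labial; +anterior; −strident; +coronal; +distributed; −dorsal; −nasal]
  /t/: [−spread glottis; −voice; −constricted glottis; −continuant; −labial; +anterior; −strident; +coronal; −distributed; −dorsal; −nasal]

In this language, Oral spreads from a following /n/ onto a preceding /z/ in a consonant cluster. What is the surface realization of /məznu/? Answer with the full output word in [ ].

Terminals under Oral in this geometry: [continuant], [labial], [round], [anterior], [strident], [coronal], [distributed], [dorsal], [high], [back].
The target acquires /n/'s values for everything under Oral — [−continuant], [−labial], [+anterior], [−strident], [+coronal], [−distributed], [−dorsal] — while keeping its own [spread glottis], [voice], [constricted glottis], ….
Among the inventory, only /d/ has exactly this specification, giving the surface form [mədnu].

[mədnu]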